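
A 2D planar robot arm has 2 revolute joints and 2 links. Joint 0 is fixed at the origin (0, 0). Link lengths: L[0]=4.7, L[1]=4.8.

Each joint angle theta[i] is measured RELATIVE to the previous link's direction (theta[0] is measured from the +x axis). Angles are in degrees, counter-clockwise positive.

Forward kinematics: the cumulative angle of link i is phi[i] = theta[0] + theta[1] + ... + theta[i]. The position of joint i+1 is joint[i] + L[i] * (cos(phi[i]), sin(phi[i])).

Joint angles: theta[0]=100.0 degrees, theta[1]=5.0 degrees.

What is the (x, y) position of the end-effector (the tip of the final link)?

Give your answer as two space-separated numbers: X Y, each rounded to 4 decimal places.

Answer: -2.0585 9.2650

Derivation:
joint[0] = (0.0000, 0.0000)  (base)
link 0: phi[0] = 100 = 100 deg
  cos(100 deg) = -0.1736, sin(100 deg) = 0.9848
  joint[1] = (0.0000, 0.0000) + 4.7 * (-0.1736, 0.9848) = (0.0000 + -0.8161, 0.0000 + 4.6286) = (-0.8161, 4.6286)
link 1: phi[1] = 100 + 5 = 105 deg
  cos(105 deg) = -0.2588, sin(105 deg) = 0.9659
  joint[2] = (-0.8161, 4.6286) + 4.8 * (-0.2588, 0.9659) = (-0.8161 + -1.2423, 4.6286 + 4.6364) = (-2.0585, 9.2650)
End effector: (-2.0585, 9.2650)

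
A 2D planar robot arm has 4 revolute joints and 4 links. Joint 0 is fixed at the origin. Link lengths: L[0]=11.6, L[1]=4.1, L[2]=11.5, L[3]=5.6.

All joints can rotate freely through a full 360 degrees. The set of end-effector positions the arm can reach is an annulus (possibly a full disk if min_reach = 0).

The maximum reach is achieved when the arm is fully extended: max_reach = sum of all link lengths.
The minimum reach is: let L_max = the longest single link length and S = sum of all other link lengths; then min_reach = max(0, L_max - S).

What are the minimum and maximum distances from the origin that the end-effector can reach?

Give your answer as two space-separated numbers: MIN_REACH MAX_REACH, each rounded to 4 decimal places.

Link lengths: [11.6, 4.1, 11.5, 5.6]
max_reach = 11.6 + 4.1 + 11.5 + 5.6 = 32.8
L_max = max([11.6, 4.1, 11.5, 5.6]) = 11.6
S (sum of others) = 32.8 - 11.6 = 21.2
min_reach = max(0, 11.6 - 21.2) = max(0, -9.6) = 0

Answer: 0.0000 32.8000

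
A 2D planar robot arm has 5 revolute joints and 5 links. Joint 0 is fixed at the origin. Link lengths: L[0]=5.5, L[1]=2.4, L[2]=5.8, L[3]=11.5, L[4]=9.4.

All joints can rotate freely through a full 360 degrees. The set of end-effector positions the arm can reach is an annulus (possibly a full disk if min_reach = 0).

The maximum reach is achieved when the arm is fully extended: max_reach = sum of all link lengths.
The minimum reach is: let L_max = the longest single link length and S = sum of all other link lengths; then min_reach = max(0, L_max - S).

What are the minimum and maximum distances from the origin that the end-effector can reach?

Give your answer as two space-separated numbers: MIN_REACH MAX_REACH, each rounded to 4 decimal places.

Link lengths: [5.5, 2.4, 5.8, 11.5, 9.4]
max_reach = 5.5 + 2.4 + 5.8 + 11.5 + 9.4 = 34.6
L_max = max([5.5, 2.4, 5.8, 11.5, 9.4]) = 11.5
S (sum of others) = 34.6 - 11.5 = 23.1
min_reach = max(0, 11.5 - 23.1) = max(0, -11.6) = 0

Answer: 0.0000 34.6000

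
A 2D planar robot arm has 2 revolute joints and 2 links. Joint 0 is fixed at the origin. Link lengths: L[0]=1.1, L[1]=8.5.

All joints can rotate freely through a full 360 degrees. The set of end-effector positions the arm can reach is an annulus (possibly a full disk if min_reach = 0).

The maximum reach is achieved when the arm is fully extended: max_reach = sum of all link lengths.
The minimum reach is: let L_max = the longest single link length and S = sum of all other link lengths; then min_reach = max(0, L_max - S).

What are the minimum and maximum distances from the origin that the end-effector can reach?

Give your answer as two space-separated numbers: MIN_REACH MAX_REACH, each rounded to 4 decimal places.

Link lengths: [1.1, 8.5]
max_reach = 1.1 + 8.5 = 9.6
L_max = max([1.1, 8.5]) = 8.5
S (sum of others) = 9.6 - 8.5 = 1.1
min_reach = max(0, 8.5 - 1.1) = max(0, 7.4) = 7.4

Answer: 7.4000 9.6000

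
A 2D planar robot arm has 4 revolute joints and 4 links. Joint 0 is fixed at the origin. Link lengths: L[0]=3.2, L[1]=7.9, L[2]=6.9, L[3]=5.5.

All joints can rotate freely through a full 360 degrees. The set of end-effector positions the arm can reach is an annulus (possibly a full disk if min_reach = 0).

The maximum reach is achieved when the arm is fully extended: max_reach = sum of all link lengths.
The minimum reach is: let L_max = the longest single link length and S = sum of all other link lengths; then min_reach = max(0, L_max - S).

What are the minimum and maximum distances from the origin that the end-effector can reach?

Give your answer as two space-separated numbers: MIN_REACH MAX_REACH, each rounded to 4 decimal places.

Answer: 0.0000 23.5000

Derivation:
Link lengths: [3.2, 7.9, 6.9, 5.5]
max_reach = 3.2 + 7.9 + 6.9 + 5.5 = 23.5
L_max = max([3.2, 7.9, 6.9, 5.5]) = 7.9
S (sum of others) = 23.5 - 7.9 = 15.6
min_reach = max(0, 7.9 - 15.6) = max(0, -7.7) = 0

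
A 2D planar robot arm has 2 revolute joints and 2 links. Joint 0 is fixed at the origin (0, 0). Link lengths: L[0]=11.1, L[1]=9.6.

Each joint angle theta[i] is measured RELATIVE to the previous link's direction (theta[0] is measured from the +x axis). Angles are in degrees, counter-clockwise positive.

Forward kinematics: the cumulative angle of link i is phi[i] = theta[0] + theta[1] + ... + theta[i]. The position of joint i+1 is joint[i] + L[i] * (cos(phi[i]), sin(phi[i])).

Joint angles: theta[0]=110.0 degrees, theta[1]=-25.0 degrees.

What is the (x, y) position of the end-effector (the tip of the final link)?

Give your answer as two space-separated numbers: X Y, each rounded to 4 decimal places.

Answer: -2.9597 19.9941

Derivation:
joint[0] = (0.0000, 0.0000)  (base)
link 0: phi[0] = 110 = 110 deg
  cos(110 deg) = -0.3420, sin(110 deg) = 0.9397
  joint[1] = (0.0000, 0.0000) + 11.1 * (-0.3420, 0.9397) = (0.0000 + -3.7964, 0.0000 + 10.4306) = (-3.7964, 10.4306)
link 1: phi[1] = 110 + -25 = 85 deg
  cos(85 deg) = 0.0872, sin(85 deg) = 0.9962
  joint[2] = (-3.7964, 10.4306) + 9.6 * (0.0872, 0.9962) = (-3.7964 + 0.8367, 10.4306 + 9.5635) = (-2.9597, 19.9941)
End effector: (-2.9597, 19.9941)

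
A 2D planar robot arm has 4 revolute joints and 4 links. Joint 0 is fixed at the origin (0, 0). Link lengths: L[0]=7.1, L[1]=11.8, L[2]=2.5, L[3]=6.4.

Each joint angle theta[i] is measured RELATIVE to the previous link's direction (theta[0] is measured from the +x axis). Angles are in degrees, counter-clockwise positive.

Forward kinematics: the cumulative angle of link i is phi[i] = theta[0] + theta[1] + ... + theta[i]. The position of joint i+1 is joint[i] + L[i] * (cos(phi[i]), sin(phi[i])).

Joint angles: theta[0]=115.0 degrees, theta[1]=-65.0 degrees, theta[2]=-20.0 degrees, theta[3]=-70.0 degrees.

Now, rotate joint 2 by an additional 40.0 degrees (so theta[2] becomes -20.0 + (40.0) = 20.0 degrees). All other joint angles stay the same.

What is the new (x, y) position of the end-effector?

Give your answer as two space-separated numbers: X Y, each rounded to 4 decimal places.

joint[0] = (0.0000, 0.0000)  (base)
link 0: phi[0] = 115 = 115 deg
  cos(115 deg) = -0.4226, sin(115 deg) = 0.9063
  joint[1] = (0.0000, 0.0000) + 7.1 * (-0.4226, 0.9063) = (0.0000 + -3.0006, 0.0000 + 6.4348) = (-3.0006, 6.4348)
link 1: phi[1] = 115 + -65 = 50 deg
  cos(50 deg) = 0.6428, sin(50 deg) = 0.7660
  joint[2] = (-3.0006, 6.4348) + 11.8 * (0.6428, 0.7660) = (-3.0006 + 7.5849, 6.4348 + 9.0393) = (4.5843, 15.4741)
link 2: phi[2] = 115 + -65 + 20 = 70 deg
  cos(70 deg) = 0.3420, sin(70 deg) = 0.9397
  joint[3] = (4.5843, 15.4741) + 2.5 * (0.3420, 0.9397) = (4.5843 + 0.8551, 15.4741 + 2.3492) = (5.4394, 17.8233)
link 3: phi[3] = 115 + -65 + 20 + -70 = 0 deg
  cos(0 deg) = 1.0000, sin(0 deg) = 0.0000
  joint[4] = (5.4394, 17.8233) + 6.4 * (1.0000, 0.0000) = (5.4394 + 6.4000, 17.8233 + 0.0000) = (11.8394, 17.8233)
End effector: (11.8394, 17.8233)

Answer: 11.8394 17.8233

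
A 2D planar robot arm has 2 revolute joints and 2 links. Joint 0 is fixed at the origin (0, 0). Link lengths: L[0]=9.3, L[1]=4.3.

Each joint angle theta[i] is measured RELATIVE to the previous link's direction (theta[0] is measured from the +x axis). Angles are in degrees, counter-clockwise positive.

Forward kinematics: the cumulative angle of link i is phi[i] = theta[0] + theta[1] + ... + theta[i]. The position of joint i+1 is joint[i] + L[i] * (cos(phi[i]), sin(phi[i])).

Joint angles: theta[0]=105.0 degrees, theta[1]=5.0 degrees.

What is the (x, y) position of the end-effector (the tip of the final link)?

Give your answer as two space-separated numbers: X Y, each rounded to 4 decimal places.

joint[0] = (0.0000, 0.0000)  (base)
link 0: phi[0] = 105 = 105 deg
  cos(105 deg) = -0.2588, sin(105 deg) = 0.9659
  joint[1] = (0.0000, 0.0000) + 9.3 * (-0.2588, 0.9659) = (0.0000 + -2.4070, 0.0000 + 8.9831) = (-2.4070, 8.9831)
link 1: phi[1] = 105 + 5 = 110 deg
  cos(110 deg) = -0.3420, sin(110 deg) = 0.9397
  joint[2] = (-2.4070, 8.9831) + 4.3 * (-0.3420, 0.9397) = (-2.4070 + -1.4707, 8.9831 + 4.0407) = (-3.8777, 13.0238)
End effector: (-3.8777, 13.0238)

Answer: -3.8777 13.0238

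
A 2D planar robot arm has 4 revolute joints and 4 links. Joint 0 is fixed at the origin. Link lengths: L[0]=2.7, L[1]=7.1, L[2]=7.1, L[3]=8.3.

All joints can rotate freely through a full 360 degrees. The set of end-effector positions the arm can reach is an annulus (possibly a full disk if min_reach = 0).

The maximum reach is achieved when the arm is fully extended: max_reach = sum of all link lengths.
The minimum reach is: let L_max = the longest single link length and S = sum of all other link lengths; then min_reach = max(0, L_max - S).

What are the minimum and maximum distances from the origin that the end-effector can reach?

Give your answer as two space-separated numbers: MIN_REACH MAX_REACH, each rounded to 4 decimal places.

Answer: 0.0000 25.2000

Derivation:
Link lengths: [2.7, 7.1, 7.1, 8.3]
max_reach = 2.7 + 7.1 + 7.1 + 8.3 = 25.2
L_max = max([2.7, 7.1, 7.1, 8.3]) = 8.3
S (sum of others) = 25.2 - 8.3 = 16.9
min_reach = max(0, 8.3 - 16.9) = max(0, -8.6) = 0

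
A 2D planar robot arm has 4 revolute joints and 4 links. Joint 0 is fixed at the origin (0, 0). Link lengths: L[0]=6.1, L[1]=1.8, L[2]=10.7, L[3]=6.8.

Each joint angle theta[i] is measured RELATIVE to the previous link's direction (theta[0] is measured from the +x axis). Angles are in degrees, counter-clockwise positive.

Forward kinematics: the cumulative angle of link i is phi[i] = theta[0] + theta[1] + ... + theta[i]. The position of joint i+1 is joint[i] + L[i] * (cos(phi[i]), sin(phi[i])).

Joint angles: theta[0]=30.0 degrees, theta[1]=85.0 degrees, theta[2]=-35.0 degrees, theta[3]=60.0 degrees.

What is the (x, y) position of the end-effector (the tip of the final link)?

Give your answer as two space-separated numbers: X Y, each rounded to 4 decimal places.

Answer: 1.1710 19.5898

Derivation:
joint[0] = (0.0000, 0.0000)  (base)
link 0: phi[0] = 30 = 30 deg
  cos(30 deg) = 0.8660, sin(30 deg) = 0.5000
  joint[1] = (0.0000, 0.0000) + 6.1 * (0.8660, 0.5000) = (0.0000 + 5.2828, 0.0000 + 3.0500) = (5.2828, 3.0500)
link 1: phi[1] = 30 + 85 = 115 deg
  cos(115 deg) = -0.4226, sin(115 deg) = 0.9063
  joint[2] = (5.2828, 3.0500) + 1.8 * (-0.4226, 0.9063) = (5.2828 + -0.7607, 3.0500 + 1.6314) = (4.5220, 4.6814)
link 2: phi[2] = 30 + 85 + -35 = 80 deg
  cos(80 deg) = 0.1736, sin(80 deg) = 0.9848
  joint[3] = (4.5220, 4.6814) + 10.7 * (0.1736, 0.9848) = (4.5220 + 1.8580, 4.6814 + 10.5374) = (6.3801, 15.2188)
link 3: phi[3] = 30 + 85 + -35 + 60 = 140 deg
  cos(140 deg) = -0.7660, sin(140 deg) = 0.6428
  joint[4] = (6.3801, 15.2188) + 6.8 * (-0.7660, 0.6428) = (6.3801 + -5.2091, 15.2188 + 4.3710) = (1.1710, 19.5898)
End effector: (1.1710, 19.5898)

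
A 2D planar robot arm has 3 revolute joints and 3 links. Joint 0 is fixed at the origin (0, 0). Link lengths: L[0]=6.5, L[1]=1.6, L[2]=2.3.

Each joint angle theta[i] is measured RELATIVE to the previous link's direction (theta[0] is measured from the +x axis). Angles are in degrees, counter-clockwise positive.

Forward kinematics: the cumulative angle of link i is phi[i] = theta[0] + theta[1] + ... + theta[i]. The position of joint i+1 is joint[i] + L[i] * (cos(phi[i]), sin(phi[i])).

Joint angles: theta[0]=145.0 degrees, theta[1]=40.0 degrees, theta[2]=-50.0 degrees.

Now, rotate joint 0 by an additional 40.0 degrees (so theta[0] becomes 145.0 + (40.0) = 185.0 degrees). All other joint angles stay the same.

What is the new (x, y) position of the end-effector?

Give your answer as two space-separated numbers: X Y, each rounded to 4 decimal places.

Answer: -9.8979 -1.4974

Derivation:
joint[0] = (0.0000, 0.0000)  (base)
link 0: phi[0] = 185 = 185 deg
  cos(185 deg) = -0.9962, sin(185 deg) = -0.0872
  joint[1] = (0.0000, 0.0000) + 6.5 * (-0.9962, -0.0872) = (0.0000 + -6.4753, 0.0000 + -0.5665) = (-6.4753, -0.5665)
link 1: phi[1] = 185 + 40 = 225 deg
  cos(225 deg) = -0.7071, sin(225 deg) = -0.7071
  joint[2] = (-6.4753, -0.5665) + 1.6 * (-0.7071, -0.7071) = (-6.4753 + -1.1314, -0.5665 + -1.1314) = (-7.6066, -1.6979)
link 2: phi[2] = 185 + 40 + -50 = 175 deg
  cos(175 deg) = -0.9962, sin(175 deg) = 0.0872
  joint[3] = (-7.6066, -1.6979) + 2.3 * (-0.9962, 0.0872) = (-7.6066 + -2.2912, -1.6979 + 0.2005) = (-9.8979, -1.4974)
End effector: (-9.8979, -1.4974)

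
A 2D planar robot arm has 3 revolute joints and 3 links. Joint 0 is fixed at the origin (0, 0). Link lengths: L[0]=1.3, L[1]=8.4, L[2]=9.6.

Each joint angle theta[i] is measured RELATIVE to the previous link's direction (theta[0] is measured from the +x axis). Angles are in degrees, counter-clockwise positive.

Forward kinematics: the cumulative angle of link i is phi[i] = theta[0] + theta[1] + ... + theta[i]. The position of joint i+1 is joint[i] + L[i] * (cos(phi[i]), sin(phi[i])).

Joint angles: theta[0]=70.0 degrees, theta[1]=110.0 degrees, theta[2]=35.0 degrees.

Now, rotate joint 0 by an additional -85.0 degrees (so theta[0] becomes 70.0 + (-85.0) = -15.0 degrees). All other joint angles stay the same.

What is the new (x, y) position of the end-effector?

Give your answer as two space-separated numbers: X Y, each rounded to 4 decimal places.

joint[0] = (0.0000, 0.0000)  (base)
link 0: phi[0] = -15 = -15 deg
  cos(-15 deg) = 0.9659, sin(-15 deg) = -0.2588
  joint[1] = (0.0000, 0.0000) + 1.3 * (0.9659, -0.2588) = (0.0000 + 1.2557, 0.0000 + -0.3365) = (1.2557, -0.3365)
link 1: phi[1] = -15 + 110 = 95 deg
  cos(95 deg) = -0.0872, sin(95 deg) = 0.9962
  joint[2] = (1.2557, -0.3365) + 8.4 * (-0.0872, 0.9962) = (1.2557 + -0.7321, -0.3365 + 8.3680) = (0.5236, 8.0316)
link 2: phi[2] = -15 + 110 + 35 = 130 deg
  cos(130 deg) = -0.6428, sin(130 deg) = 0.7660
  joint[3] = (0.5236, 8.0316) + 9.6 * (-0.6428, 0.7660) = (0.5236 + -6.1708, 8.0316 + 7.3540) = (-5.6472, 15.3856)
End effector: (-5.6472, 15.3856)

Answer: -5.6472 15.3856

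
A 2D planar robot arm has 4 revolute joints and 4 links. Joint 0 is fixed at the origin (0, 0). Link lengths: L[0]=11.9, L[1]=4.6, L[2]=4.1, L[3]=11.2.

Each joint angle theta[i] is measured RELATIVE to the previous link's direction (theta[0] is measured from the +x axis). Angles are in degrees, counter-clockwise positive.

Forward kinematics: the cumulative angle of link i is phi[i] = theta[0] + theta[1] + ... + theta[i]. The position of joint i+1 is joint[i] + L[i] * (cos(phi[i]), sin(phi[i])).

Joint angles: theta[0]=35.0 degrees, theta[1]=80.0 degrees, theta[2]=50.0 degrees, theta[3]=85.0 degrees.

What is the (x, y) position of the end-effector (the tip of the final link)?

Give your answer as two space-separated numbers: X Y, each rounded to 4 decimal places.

Answer: 0.0129 1.5312

Derivation:
joint[0] = (0.0000, 0.0000)  (base)
link 0: phi[0] = 35 = 35 deg
  cos(35 deg) = 0.8192, sin(35 deg) = 0.5736
  joint[1] = (0.0000, 0.0000) + 11.9 * (0.8192, 0.5736) = (0.0000 + 9.7479, 0.0000 + 6.8256) = (9.7479, 6.8256)
link 1: phi[1] = 35 + 80 = 115 deg
  cos(115 deg) = -0.4226, sin(115 deg) = 0.9063
  joint[2] = (9.7479, 6.8256) + 4.6 * (-0.4226, 0.9063) = (9.7479 + -1.9440, 6.8256 + 4.1690) = (7.8039, 10.9946)
link 2: phi[2] = 35 + 80 + 50 = 165 deg
  cos(165 deg) = -0.9659, sin(165 deg) = 0.2588
  joint[3] = (7.8039, 10.9946) + 4.1 * (-0.9659, 0.2588) = (7.8039 + -3.9603, 10.9946 + 1.0612) = (3.8436, 12.0557)
link 3: phi[3] = 35 + 80 + 50 + 85 = 250 deg
  cos(250 deg) = -0.3420, sin(250 deg) = -0.9397
  joint[4] = (3.8436, 12.0557) + 11.2 * (-0.3420, -0.9397) = (3.8436 + -3.8306, 12.0557 + -10.5246) = (0.0129, 1.5312)
End effector: (0.0129, 1.5312)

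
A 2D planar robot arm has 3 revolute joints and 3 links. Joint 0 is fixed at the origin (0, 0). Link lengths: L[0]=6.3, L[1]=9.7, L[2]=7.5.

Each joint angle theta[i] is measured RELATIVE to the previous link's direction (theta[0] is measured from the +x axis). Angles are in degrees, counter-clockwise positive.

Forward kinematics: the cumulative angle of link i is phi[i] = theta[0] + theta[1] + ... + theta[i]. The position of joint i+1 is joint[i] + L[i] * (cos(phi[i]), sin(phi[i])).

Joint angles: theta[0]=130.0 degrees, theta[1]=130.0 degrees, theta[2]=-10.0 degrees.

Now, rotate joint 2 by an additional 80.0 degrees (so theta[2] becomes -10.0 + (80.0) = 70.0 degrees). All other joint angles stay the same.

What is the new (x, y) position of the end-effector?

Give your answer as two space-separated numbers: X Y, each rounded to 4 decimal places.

joint[0] = (0.0000, 0.0000)  (base)
link 0: phi[0] = 130 = 130 deg
  cos(130 deg) = -0.6428, sin(130 deg) = 0.7660
  joint[1] = (0.0000, 0.0000) + 6.3 * (-0.6428, 0.7660) = (0.0000 + -4.0496, 0.0000 + 4.8261) = (-4.0496, 4.8261)
link 1: phi[1] = 130 + 130 = 260 deg
  cos(260 deg) = -0.1736, sin(260 deg) = -0.9848
  joint[2] = (-4.0496, 4.8261) + 9.7 * (-0.1736, -0.9848) = (-4.0496 + -1.6844, 4.8261 + -9.5526) = (-5.7339, -4.7266)
link 2: phi[2] = 130 + 130 + 70 = 330 deg
  cos(330 deg) = 0.8660, sin(330 deg) = -0.5000
  joint[3] = (-5.7339, -4.7266) + 7.5 * (0.8660, -0.5000) = (-5.7339 + 6.4952, -4.7266 + -3.7500) = (0.7612, -8.4766)
End effector: (0.7612, -8.4766)

Answer: 0.7612 -8.4766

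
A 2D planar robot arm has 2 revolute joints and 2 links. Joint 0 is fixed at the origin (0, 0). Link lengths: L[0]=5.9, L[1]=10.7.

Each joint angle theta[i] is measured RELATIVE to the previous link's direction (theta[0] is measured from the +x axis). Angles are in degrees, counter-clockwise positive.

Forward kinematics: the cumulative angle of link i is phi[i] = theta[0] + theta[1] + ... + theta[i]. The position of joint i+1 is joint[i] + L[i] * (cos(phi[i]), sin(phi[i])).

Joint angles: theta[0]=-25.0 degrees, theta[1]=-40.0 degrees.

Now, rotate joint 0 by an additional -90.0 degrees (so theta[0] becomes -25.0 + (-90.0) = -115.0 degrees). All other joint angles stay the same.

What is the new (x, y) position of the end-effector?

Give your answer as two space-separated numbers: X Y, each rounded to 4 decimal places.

Answer: -12.1909 -9.8692

Derivation:
joint[0] = (0.0000, 0.0000)  (base)
link 0: phi[0] = -115 = -115 deg
  cos(-115 deg) = -0.4226, sin(-115 deg) = -0.9063
  joint[1] = (0.0000, 0.0000) + 5.9 * (-0.4226, -0.9063) = (0.0000 + -2.4934, 0.0000 + -5.3472) = (-2.4934, -5.3472)
link 1: phi[1] = -115 + -40 = -155 deg
  cos(-155 deg) = -0.9063, sin(-155 deg) = -0.4226
  joint[2] = (-2.4934, -5.3472) + 10.7 * (-0.9063, -0.4226) = (-2.4934 + -9.6975, -5.3472 + -4.5220) = (-12.1909, -9.8692)
End effector: (-12.1909, -9.8692)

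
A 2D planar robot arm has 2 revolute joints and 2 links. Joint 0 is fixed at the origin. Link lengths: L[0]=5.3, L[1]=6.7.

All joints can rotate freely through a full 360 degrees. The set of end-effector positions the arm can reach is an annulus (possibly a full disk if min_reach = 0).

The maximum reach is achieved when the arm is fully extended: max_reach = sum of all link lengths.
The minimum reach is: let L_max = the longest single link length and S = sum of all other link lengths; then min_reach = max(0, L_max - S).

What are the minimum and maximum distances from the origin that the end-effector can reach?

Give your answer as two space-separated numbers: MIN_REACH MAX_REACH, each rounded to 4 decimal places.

Link lengths: [5.3, 6.7]
max_reach = 5.3 + 6.7 = 12
L_max = max([5.3, 6.7]) = 6.7
S (sum of others) = 12 - 6.7 = 5.3
min_reach = max(0, 6.7 - 5.3) = max(0, 1.4) = 1.4

Answer: 1.4000 12.0000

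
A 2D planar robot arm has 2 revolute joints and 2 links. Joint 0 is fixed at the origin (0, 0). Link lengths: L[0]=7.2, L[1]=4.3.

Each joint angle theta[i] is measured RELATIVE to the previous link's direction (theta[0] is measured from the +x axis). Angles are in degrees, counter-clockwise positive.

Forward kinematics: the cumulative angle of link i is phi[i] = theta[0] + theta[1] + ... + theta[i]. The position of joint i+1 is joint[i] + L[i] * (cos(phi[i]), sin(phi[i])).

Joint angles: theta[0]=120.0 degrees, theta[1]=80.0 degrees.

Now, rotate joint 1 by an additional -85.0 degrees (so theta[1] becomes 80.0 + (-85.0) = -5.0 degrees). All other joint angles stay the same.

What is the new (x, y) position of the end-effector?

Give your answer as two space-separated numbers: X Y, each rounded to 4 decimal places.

Answer: -5.4173 10.1325

Derivation:
joint[0] = (0.0000, 0.0000)  (base)
link 0: phi[0] = 120 = 120 deg
  cos(120 deg) = -0.5000, sin(120 deg) = 0.8660
  joint[1] = (0.0000, 0.0000) + 7.2 * (-0.5000, 0.8660) = (0.0000 + -3.6000, 0.0000 + 6.2354) = (-3.6000, 6.2354)
link 1: phi[1] = 120 + -5 = 115 deg
  cos(115 deg) = -0.4226, sin(115 deg) = 0.9063
  joint[2] = (-3.6000, 6.2354) + 4.3 * (-0.4226, 0.9063) = (-3.6000 + -1.8173, 6.2354 + 3.8971) = (-5.4173, 10.1325)
End effector: (-5.4173, 10.1325)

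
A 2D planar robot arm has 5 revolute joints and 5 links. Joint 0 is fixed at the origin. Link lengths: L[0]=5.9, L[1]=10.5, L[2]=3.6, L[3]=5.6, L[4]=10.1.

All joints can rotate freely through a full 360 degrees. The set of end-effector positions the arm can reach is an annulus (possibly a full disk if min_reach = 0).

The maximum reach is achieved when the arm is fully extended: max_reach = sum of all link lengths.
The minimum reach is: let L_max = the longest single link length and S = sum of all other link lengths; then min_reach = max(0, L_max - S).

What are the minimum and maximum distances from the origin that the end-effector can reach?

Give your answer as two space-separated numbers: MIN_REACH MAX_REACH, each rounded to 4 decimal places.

Link lengths: [5.9, 10.5, 3.6, 5.6, 10.1]
max_reach = 5.9 + 10.5 + 3.6 + 5.6 + 10.1 = 35.7
L_max = max([5.9, 10.5, 3.6, 5.6, 10.1]) = 10.5
S (sum of others) = 35.7 - 10.5 = 25.2
min_reach = max(0, 10.5 - 25.2) = max(0, -14.7) = 0

Answer: 0.0000 35.7000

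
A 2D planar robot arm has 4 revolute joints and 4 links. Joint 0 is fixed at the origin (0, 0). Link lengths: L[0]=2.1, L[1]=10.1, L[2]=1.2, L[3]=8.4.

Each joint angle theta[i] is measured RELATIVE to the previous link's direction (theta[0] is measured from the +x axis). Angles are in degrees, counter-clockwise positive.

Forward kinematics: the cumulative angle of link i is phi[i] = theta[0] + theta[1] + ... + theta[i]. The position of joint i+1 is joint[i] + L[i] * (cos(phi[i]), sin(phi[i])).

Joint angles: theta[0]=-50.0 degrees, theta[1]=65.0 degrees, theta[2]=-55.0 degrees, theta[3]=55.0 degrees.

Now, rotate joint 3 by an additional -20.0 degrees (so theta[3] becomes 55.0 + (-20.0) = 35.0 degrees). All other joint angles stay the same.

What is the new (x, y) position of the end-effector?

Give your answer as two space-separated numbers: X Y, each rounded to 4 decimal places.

Answer: 20.3930 -0.4981

Derivation:
joint[0] = (0.0000, 0.0000)  (base)
link 0: phi[0] = -50 = -50 deg
  cos(-50 deg) = 0.6428, sin(-50 deg) = -0.7660
  joint[1] = (0.0000, 0.0000) + 2.1 * (0.6428, -0.7660) = (0.0000 + 1.3499, 0.0000 + -1.6087) = (1.3499, -1.6087)
link 1: phi[1] = -50 + 65 = 15 deg
  cos(15 deg) = 0.9659, sin(15 deg) = 0.2588
  joint[2] = (1.3499, -1.6087) + 10.1 * (0.9659, 0.2588) = (1.3499 + 9.7559, -1.6087 + 2.6141) = (11.1057, 1.0054)
link 2: phi[2] = -50 + 65 + -55 = -40 deg
  cos(-40 deg) = 0.7660, sin(-40 deg) = -0.6428
  joint[3] = (11.1057, 1.0054) + 1.2 * (0.7660, -0.6428) = (11.1057 + 0.9193, 1.0054 + -0.7713) = (12.0250, 0.2340)
link 3: phi[3] = -50 + 65 + -55 + 35 = -5 deg
  cos(-5 deg) = 0.9962, sin(-5 deg) = -0.0872
  joint[4] = (12.0250, 0.2340) + 8.4 * (0.9962, -0.0872) = (12.0250 + 8.3680, 0.2340 + -0.7321) = (20.3930, -0.4981)
End effector: (20.3930, -0.4981)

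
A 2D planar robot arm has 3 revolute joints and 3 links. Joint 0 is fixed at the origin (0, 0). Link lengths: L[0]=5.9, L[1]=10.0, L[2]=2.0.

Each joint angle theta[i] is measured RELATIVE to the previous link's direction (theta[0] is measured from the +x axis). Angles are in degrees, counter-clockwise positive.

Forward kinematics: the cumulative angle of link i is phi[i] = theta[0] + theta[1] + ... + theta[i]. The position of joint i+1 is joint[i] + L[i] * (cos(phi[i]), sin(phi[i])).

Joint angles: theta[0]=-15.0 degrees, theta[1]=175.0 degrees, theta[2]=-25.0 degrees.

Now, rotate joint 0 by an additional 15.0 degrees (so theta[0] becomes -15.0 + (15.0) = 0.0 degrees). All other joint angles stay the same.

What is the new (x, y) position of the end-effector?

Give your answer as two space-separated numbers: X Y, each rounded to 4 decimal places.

joint[0] = (0.0000, 0.0000)  (base)
link 0: phi[0] = 0 = 0 deg
  cos(0 deg) = 1.0000, sin(0 deg) = 0.0000
  joint[1] = (0.0000, 0.0000) + 5.9 * (1.0000, 0.0000) = (0.0000 + 5.9000, 0.0000 + 0.0000) = (5.9000, 0.0000)
link 1: phi[1] = 0 + 175 = 175 deg
  cos(175 deg) = -0.9962, sin(175 deg) = 0.0872
  joint[2] = (5.9000, 0.0000) + 10 * (-0.9962, 0.0872) = (5.9000 + -9.9619, 0.0000 + 0.8716) = (-4.0619, 0.8716)
link 2: phi[2] = 0 + 175 + -25 = 150 deg
  cos(150 deg) = -0.8660, sin(150 deg) = 0.5000
  joint[3] = (-4.0619, 0.8716) + 2 * (-0.8660, 0.5000) = (-4.0619 + -1.7321, 0.8716 + 1.0000) = (-5.7940, 1.8716)
End effector: (-5.7940, 1.8716)

Answer: -5.7940 1.8716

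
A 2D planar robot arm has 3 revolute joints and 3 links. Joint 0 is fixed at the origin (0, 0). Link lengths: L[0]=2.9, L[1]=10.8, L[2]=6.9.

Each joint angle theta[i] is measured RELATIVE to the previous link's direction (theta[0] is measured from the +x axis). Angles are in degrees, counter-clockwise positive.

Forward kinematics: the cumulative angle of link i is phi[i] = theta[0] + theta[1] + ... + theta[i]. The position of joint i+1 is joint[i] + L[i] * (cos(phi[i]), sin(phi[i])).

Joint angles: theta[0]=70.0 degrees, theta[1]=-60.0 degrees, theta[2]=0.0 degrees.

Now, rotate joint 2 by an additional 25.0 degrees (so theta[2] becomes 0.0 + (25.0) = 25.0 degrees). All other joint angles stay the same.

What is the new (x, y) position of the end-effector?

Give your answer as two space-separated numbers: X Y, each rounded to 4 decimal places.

joint[0] = (0.0000, 0.0000)  (base)
link 0: phi[0] = 70 = 70 deg
  cos(70 deg) = 0.3420, sin(70 deg) = 0.9397
  joint[1] = (0.0000, 0.0000) + 2.9 * (0.3420, 0.9397) = (0.0000 + 0.9919, 0.0000 + 2.7251) = (0.9919, 2.7251)
link 1: phi[1] = 70 + -60 = 10 deg
  cos(10 deg) = 0.9848, sin(10 deg) = 0.1736
  joint[2] = (0.9919, 2.7251) + 10.8 * (0.9848, 0.1736) = (0.9919 + 10.6359, 2.7251 + 1.8754) = (11.6278, 4.6005)
link 2: phi[2] = 70 + -60 + 25 = 35 deg
  cos(35 deg) = 0.8192, sin(35 deg) = 0.5736
  joint[3] = (11.6278, 4.6005) + 6.9 * (0.8192, 0.5736) = (11.6278 + 5.6521, 4.6005 + 3.9577) = (17.2799, 8.5582)
End effector: (17.2799, 8.5582)

Answer: 17.2799 8.5582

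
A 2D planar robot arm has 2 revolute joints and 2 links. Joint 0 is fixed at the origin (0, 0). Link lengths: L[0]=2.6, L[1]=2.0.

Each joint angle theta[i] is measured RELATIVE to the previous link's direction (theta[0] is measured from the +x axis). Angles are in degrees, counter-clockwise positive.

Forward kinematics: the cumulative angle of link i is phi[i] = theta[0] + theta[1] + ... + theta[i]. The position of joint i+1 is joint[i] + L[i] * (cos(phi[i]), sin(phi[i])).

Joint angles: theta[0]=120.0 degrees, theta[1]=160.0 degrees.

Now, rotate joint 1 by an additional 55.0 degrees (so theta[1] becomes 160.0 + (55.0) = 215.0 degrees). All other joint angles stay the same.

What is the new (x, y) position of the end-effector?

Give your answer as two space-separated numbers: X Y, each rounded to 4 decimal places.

Answer: 0.5126 1.4064

Derivation:
joint[0] = (0.0000, 0.0000)  (base)
link 0: phi[0] = 120 = 120 deg
  cos(120 deg) = -0.5000, sin(120 deg) = 0.8660
  joint[1] = (0.0000, 0.0000) + 2.6 * (-0.5000, 0.8660) = (0.0000 + -1.3000, 0.0000 + 2.2517) = (-1.3000, 2.2517)
link 1: phi[1] = 120 + 215 = 335 deg
  cos(335 deg) = 0.9063, sin(335 deg) = -0.4226
  joint[2] = (-1.3000, 2.2517) + 2 * (0.9063, -0.4226) = (-1.3000 + 1.8126, 2.2517 + -0.8452) = (0.5126, 1.4064)
End effector: (0.5126, 1.4064)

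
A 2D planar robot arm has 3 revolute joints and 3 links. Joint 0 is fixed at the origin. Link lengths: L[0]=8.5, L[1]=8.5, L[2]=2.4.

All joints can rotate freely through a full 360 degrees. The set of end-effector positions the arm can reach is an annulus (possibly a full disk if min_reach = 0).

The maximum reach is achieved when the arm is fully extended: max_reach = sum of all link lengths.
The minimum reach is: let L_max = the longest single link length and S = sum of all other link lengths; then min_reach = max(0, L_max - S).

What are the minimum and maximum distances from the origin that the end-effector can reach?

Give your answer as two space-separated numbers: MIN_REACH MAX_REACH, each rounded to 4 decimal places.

Link lengths: [8.5, 8.5, 2.4]
max_reach = 8.5 + 8.5 + 2.4 = 19.4
L_max = max([8.5, 8.5, 2.4]) = 8.5
S (sum of others) = 19.4 - 8.5 = 10.9
min_reach = max(0, 8.5 - 10.9) = max(0, -2.4) = 0

Answer: 0.0000 19.4000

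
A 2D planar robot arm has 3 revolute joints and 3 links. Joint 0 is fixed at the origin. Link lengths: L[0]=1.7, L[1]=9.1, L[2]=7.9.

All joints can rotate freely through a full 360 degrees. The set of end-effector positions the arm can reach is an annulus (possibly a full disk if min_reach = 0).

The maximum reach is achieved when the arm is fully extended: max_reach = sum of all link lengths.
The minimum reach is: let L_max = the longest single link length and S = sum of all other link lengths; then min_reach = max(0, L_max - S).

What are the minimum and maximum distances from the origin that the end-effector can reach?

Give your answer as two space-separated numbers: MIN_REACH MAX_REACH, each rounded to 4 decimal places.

Answer: 0.0000 18.7000

Derivation:
Link lengths: [1.7, 9.1, 7.9]
max_reach = 1.7 + 9.1 + 7.9 = 18.7
L_max = max([1.7, 9.1, 7.9]) = 9.1
S (sum of others) = 18.7 - 9.1 = 9.6
min_reach = max(0, 9.1 - 9.6) = max(0, -0.5) = 0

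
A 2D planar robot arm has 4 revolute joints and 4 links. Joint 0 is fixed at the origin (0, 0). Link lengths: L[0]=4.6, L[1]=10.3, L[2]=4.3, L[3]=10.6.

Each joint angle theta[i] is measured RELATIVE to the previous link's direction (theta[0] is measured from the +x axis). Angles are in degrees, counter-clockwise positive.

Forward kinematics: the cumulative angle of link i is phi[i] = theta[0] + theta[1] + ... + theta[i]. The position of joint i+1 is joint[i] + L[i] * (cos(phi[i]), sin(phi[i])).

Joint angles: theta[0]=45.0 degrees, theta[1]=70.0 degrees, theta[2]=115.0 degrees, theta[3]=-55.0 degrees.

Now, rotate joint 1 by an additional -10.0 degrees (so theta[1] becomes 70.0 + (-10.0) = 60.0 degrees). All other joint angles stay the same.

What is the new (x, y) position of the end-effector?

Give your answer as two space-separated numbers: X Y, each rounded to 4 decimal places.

Answer: -12.9459 13.1812

Derivation:
joint[0] = (0.0000, 0.0000)  (base)
link 0: phi[0] = 45 = 45 deg
  cos(45 deg) = 0.7071, sin(45 deg) = 0.7071
  joint[1] = (0.0000, 0.0000) + 4.6 * (0.7071, 0.7071) = (0.0000 + 3.2527, 0.0000 + 3.2527) = (3.2527, 3.2527)
link 1: phi[1] = 45 + 60 = 105 deg
  cos(105 deg) = -0.2588, sin(105 deg) = 0.9659
  joint[2] = (3.2527, 3.2527) + 10.3 * (-0.2588, 0.9659) = (3.2527 + -2.6658, 3.2527 + 9.9490) = (0.5869, 13.2017)
link 2: phi[2] = 45 + 60 + 115 = 220 deg
  cos(220 deg) = -0.7660, sin(220 deg) = -0.6428
  joint[3] = (0.5869, 13.2017) + 4.3 * (-0.7660, -0.6428) = (0.5869 + -3.2940, 13.2017 + -2.7640) = (-2.7071, 10.4377)
link 3: phi[3] = 45 + 60 + 115 + -55 = 165 deg
  cos(165 deg) = -0.9659, sin(165 deg) = 0.2588
  joint[4] = (-2.7071, 10.4377) + 10.6 * (-0.9659, 0.2588) = (-2.7071 + -10.2388, 10.4377 + 2.7435) = (-12.9459, 13.1812)
End effector: (-12.9459, 13.1812)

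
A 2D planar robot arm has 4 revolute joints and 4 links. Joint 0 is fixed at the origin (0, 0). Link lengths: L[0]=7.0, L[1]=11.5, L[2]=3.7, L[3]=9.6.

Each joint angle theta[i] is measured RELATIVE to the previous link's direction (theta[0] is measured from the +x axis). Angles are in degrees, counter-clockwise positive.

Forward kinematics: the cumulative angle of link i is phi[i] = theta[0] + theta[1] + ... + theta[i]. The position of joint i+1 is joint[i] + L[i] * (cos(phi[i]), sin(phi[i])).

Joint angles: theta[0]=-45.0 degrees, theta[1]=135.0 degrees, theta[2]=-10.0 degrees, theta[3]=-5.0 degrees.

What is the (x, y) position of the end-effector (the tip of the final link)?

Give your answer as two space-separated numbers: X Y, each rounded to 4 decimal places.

Answer: 8.0769 19.4669

Derivation:
joint[0] = (0.0000, 0.0000)  (base)
link 0: phi[0] = -45 = -45 deg
  cos(-45 deg) = 0.7071, sin(-45 deg) = -0.7071
  joint[1] = (0.0000, 0.0000) + 7 * (0.7071, -0.7071) = (0.0000 + 4.9497, 0.0000 + -4.9497) = (4.9497, -4.9497)
link 1: phi[1] = -45 + 135 = 90 deg
  cos(90 deg) = 0.0000, sin(90 deg) = 1.0000
  joint[2] = (4.9497, -4.9497) + 11.5 * (0.0000, 1.0000) = (4.9497 + 0.0000, -4.9497 + 11.5000) = (4.9497, 6.5503)
link 2: phi[2] = -45 + 135 + -10 = 80 deg
  cos(80 deg) = 0.1736, sin(80 deg) = 0.9848
  joint[3] = (4.9497, 6.5503) + 3.7 * (0.1736, 0.9848) = (4.9497 + 0.6425, 6.5503 + 3.6438) = (5.5922, 10.1940)
link 3: phi[3] = -45 + 135 + -10 + -5 = 75 deg
  cos(75 deg) = 0.2588, sin(75 deg) = 0.9659
  joint[4] = (5.5922, 10.1940) + 9.6 * (0.2588, 0.9659) = (5.5922 + 2.4847, 10.1940 + 9.2729) = (8.0769, 19.4669)
End effector: (8.0769, 19.4669)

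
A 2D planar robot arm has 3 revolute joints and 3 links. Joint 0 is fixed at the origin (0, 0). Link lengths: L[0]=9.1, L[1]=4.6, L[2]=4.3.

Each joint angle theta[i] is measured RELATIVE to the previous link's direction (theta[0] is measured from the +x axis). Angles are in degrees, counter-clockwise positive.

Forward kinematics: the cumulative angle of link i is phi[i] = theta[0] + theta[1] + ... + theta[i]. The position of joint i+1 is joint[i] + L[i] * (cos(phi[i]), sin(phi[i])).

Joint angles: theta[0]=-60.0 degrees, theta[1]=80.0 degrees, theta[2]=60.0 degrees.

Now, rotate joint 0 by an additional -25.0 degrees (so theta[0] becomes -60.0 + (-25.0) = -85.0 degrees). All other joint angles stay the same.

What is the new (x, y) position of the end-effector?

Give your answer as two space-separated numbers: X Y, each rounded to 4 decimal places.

Answer: 7.8420 -5.9439

Derivation:
joint[0] = (0.0000, 0.0000)  (base)
link 0: phi[0] = -85 = -85 deg
  cos(-85 deg) = 0.0872, sin(-85 deg) = -0.9962
  joint[1] = (0.0000, 0.0000) + 9.1 * (0.0872, -0.9962) = (0.0000 + 0.7931, 0.0000 + -9.0654) = (0.7931, -9.0654)
link 1: phi[1] = -85 + 80 = -5 deg
  cos(-5 deg) = 0.9962, sin(-5 deg) = -0.0872
  joint[2] = (0.7931, -9.0654) + 4.6 * (0.9962, -0.0872) = (0.7931 + 4.5825, -9.0654 + -0.4009) = (5.3756, -9.4663)
link 2: phi[2] = -85 + 80 + 60 = 55 deg
  cos(55 deg) = 0.5736, sin(55 deg) = 0.8192
  joint[3] = (5.3756, -9.4663) + 4.3 * (0.5736, 0.8192) = (5.3756 + 2.4664, -9.4663 + 3.5224) = (7.8420, -5.9439)
End effector: (7.8420, -5.9439)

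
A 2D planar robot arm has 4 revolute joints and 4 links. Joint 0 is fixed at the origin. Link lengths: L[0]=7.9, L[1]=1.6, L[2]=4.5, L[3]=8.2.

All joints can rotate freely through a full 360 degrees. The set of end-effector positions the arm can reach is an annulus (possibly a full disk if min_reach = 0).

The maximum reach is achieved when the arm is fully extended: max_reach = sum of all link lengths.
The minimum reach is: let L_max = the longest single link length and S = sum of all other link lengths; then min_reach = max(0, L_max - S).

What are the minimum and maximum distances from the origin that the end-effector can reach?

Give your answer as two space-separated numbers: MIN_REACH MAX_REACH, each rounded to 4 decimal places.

Answer: 0.0000 22.2000

Derivation:
Link lengths: [7.9, 1.6, 4.5, 8.2]
max_reach = 7.9 + 1.6 + 4.5 + 8.2 = 22.2
L_max = max([7.9, 1.6, 4.5, 8.2]) = 8.2
S (sum of others) = 22.2 - 8.2 = 14
min_reach = max(0, 8.2 - 14) = max(0, -5.8) = 0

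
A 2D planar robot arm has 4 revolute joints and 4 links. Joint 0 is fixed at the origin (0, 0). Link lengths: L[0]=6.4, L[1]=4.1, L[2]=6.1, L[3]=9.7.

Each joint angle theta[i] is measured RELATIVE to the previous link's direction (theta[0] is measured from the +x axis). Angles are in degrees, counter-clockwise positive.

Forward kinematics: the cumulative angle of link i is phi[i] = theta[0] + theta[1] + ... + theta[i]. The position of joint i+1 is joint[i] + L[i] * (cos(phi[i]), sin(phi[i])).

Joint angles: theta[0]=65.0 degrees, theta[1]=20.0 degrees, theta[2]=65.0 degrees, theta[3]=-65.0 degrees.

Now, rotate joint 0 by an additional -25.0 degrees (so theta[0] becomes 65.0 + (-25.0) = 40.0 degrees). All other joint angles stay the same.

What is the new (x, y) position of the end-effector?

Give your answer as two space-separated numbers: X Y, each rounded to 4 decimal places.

joint[0] = (0.0000, 0.0000)  (base)
link 0: phi[0] = 40 = 40 deg
  cos(40 deg) = 0.7660, sin(40 deg) = 0.6428
  joint[1] = (0.0000, 0.0000) + 6.4 * (0.7660, 0.6428) = (0.0000 + 4.9027, 0.0000 + 4.1138) = (4.9027, 4.1138)
link 1: phi[1] = 40 + 20 = 60 deg
  cos(60 deg) = 0.5000, sin(60 deg) = 0.8660
  joint[2] = (4.9027, 4.1138) + 4.1 * (0.5000, 0.8660) = (4.9027 + 2.0500, 4.1138 + 3.5507) = (6.9527, 7.6645)
link 2: phi[2] = 40 + 20 + 65 = 125 deg
  cos(125 deg) = -0.5736, sin(125 deg) = 0.8192
  joint[3] = (6.9527, 7.6645) + 6.1 * (-0.5736, 0.8192) = (6.9527 + -3.4988, 7.6645 + 4.9968) = (3.4539, 12.6614)
link 3: phi[3] = 40 + 20 + 65 + -65 = 60 deg
  cos(60 deg) = 0.5000, sin(60 deg) = 0.8660
  joint[4] = (3.4539, 12.6614) + 9.7 * (0.5000, 0.8660) = (3.4539 + 4.8500, 12.6614 + 8.4004) = (8.3039, 21.0618)
End effector: (8.3039, 21.0618)

Answer: 8.3039 21.0618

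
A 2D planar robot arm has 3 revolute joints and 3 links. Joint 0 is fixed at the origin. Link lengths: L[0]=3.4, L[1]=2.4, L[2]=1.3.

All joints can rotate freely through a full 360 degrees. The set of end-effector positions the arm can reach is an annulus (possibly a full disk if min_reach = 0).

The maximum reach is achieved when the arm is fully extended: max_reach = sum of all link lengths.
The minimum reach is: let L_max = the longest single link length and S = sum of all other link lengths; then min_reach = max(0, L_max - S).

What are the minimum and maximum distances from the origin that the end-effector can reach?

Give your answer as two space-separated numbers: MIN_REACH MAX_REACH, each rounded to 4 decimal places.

Answer: 0.0000 7.1000

Derivation:
Link lengths: [3.4, 2.4, 1.3]
max_reach = 3.4 + 2.4 + 1.3 = 7.1
L_max = max([3.4, 2.4, 1.3]) = 3.4
S (sum of others) = 7.1 - 3.4 = 3.7
min_reach = max(0, 3.4 - 3.7) = max(0, -0.3) = 0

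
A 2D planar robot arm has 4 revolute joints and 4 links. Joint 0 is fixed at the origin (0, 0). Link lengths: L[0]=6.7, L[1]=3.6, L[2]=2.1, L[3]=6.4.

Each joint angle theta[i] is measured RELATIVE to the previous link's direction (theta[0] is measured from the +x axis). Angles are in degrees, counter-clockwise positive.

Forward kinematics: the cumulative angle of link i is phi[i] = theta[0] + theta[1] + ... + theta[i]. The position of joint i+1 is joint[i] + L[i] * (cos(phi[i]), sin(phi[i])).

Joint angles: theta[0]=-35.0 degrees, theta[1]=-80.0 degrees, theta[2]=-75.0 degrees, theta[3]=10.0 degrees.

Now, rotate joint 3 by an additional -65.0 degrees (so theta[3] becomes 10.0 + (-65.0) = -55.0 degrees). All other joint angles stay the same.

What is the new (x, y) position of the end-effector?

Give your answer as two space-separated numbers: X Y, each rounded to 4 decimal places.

Answer: -0.8060 -0.9406

Derivation:
joint[0] = (0.0000, 0.0000)  (base)
link 0: phi[0] = -35 = -35 deg
  cos(-35 deg) = 0.8192, sin(-35 deg) = -0.5736
  joint[1] = (0.0000, 0.0000) + 6.7 * (0.8192, -0.5736) = (0.0000 + 5.4883, 0.0000 + -3.8430) = (5.4883, -3.8430)
link 1: phi[1] = -35 + -80 = -115 deg
  cos(-115 deg) = -0.4226, sin(-115 deg) = -0.9063
  joint[2] = (5.4883, -3.8430) + 3.6 * (-0.4226, -0.9063) = (5.4883 + -1.5214, -3.8430 + -3.2627) = (3.9669, -7.1057)
link 2: phi[2] = -35 + -80 + -75 = -190 deg
  cos(-190 deg) = -0.9848, sin(-190 deg) = 0.1736
  joint[3] = (3.9669, -7.1057) + 2.1 * (-0.9848, 0.1736) = (3.9669 + -2.0681, -7.1057 + 0.3647) = (1.8988, -6.7410)
link 3: phi[3] = -35 + -80 + -75 + -55 = -245 deg
  cos(-245 deg) = -0.4226, sin(-245 deg) = 0.9063
  joint[4] = (1.8988, -6.7410) + 6.4 * (-0.4226, 0.9063) = (1.8988 + -2.7048, -6.7410 + 5.8004) = (-0.8060, -0.9406)
End effector: (-0.8060, -0.9406)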